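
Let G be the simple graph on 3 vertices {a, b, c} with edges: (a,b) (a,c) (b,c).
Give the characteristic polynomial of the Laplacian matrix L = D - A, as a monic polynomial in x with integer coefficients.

Each diagonal entry of L is the vertex degree and each off-diagonal entry is -1 where an edge is present, 0 otherwise; in the order [a, b, c] the diagonal is [2, 2, 2]. L has integer entries, so p(x) = det(xI - L) has integer coefficients. Expanding the determinant yields x^3 - 6x^2 + 9x. The coefficient of x^2 equals -trace(L) = -6, matching the sum of degrees. There is one zero in the spectrum, matching the 1 component.

x^3 - 6x^2 + 9x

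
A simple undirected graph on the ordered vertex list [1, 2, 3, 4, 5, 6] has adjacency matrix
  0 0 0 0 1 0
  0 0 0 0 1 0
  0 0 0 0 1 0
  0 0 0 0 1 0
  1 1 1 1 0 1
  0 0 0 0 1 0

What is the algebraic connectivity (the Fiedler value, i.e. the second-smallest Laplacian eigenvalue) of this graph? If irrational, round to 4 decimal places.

1

Each diagonal entry of L is the vertex degree and each off-diagonal entry is -1 where an edge is present, 0 otherwise; in the order [1, 2, 3, 4, 5, 6] the diagonal is [1, 1, 1, 1, 5, 1]. The sorted Laplacian eigenvalues are [0, 1, 1, 1, 1, 6]; the algebraic connectivity is the second entry, 1. There is one zero in the spectrum, matching the 1 component.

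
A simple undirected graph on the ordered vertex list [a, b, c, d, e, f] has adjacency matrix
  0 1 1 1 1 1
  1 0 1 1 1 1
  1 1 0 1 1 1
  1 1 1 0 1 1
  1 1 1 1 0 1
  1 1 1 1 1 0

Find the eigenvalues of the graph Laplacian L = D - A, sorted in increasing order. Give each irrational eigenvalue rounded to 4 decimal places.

With the vertex order [a, b, c, d, e, f], the degrees are [5, 5, 5, 5, 5, 5], giving D = diag(5, 5, 5, 5, 5, 5) and L = D - A. L is symmetric positive semidefinite, so every eigenvalue is real and nonnegative.

[0, 6, 6, 6, 6, 6]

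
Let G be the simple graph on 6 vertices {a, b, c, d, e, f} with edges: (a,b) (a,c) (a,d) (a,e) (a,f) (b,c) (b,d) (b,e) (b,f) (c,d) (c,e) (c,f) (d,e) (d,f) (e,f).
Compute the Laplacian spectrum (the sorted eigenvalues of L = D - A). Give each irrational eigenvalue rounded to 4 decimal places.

[0, 6, 6, 6, 6, 6]

With the vertex order [a, b, c, d, e, f], the degrees are [5, 5, 5, 5, 5, 5], giving D = diag(5, 5, 5, 5, 5, 5) and L = D - A. The multiplicity of 0 as a Laplacian eigenvalue equals the number of connected components. The single zero eigenvalue shows the graph is connected. The largest eigenvalue, 6, is at most the vertex count 6.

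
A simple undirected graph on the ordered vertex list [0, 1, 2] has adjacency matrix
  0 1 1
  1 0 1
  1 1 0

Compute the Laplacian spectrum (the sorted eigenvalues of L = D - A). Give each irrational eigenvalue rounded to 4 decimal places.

[0, 3, 3]

Reading degrees in the order [0, 1, 2] gives [2, 2, 2]; set D = diag(2, 2, 2) and form L = D - A. L is symmetric positive semidefinite, so every eigenvalue is real and nonnegative. By the matrix-tree theorem the graph has (1/3) * product of the nonzero eigenvalues = 3 spanning trees. The eigenvalues sum to 6, which equals trace(L) = 2|E|.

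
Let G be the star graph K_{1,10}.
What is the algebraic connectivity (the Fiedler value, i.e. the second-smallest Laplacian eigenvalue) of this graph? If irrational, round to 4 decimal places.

1

The graph has 11 vertices and degree multiset [10, 1, 1, 1, 1, 1, 1, 1, 1, 1, 1]; D is the diagonal matrix of degrees and L = D - A. Computing the eigenvalues of L and sorting gives [0, 1, 1, 1, 1, 1, 1, 1, 1, 1, 11]. The Fiedler value lambda_2 = 1 is strictly positive, so the graph is connected. The largest eigenvalue, 11, is at most the vertex count 11.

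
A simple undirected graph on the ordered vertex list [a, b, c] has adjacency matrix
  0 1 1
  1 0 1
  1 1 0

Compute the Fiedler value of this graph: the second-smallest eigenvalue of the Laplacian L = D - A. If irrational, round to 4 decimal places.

Each diagonal entry of L is the vertex degree and each off-diagonal entry is -1 where an edge is present, 0 otherwise; in the order [a, b, c] the diagonal is [2, 2, 2]. The smallest Laplacian eigenvalue is always 0. The next one, lambda_2 = 3, measures how hard the graph is to disconnect: larger values mean better connectivity. The largest eigenvalue, 3, is at most the vertex count 3. The eigenvalues sum to 6, which equals trace(L) = 2|E|.

3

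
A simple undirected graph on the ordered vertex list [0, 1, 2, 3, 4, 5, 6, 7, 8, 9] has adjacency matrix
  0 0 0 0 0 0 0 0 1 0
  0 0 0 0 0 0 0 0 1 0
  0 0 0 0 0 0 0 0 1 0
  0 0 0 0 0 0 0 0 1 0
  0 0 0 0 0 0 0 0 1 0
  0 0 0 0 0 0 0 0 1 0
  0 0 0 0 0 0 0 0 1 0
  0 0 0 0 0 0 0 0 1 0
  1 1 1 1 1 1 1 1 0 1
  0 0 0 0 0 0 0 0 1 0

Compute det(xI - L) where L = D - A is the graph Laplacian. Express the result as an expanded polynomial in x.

Reading degrees in the order [0, 1, 2, 3, 4, 5, 6, 7, 8, 9] gives [1, 1, 1, 1, 1, 1, 1, 1, 9, 1]; set D = diag(1, 1, 1, 1, 1, 1, 1, 1, 9, 1) and form L = D - A. L has integer entries, so p(x) = det(xI - L) has integer coefficients. Expanding the determinant yields x^10 - 18x^9 + 108x^8 - 336x^7 + 630x^6 - 756x^5 + 588x^4 - 288x^3 + 81x^2 - 10x. Since p(0) = det(-L) = 0, x divides p(x).

x^10 - 18x^9 + 108x^8 - 336x^7 + 630x^6 - 756x^5 + 588x^4 - 288x^3 + 81x^2 - 10x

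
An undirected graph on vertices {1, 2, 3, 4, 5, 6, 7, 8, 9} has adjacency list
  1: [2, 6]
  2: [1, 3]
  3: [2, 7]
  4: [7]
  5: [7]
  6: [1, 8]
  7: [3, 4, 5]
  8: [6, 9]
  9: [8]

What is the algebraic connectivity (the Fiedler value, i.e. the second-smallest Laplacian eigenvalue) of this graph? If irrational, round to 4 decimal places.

0.1289

With the vertex order [1, 2, 3, 4, 5, 6, 7, 8, 9], the degrees are [2, 2, 2, 1, 1, 2, 3, 2, 1], giving D = diag(2, 2, 2, 1, 1, 2, 3, 2, 1) and L = D - A. The smallest Laplacian eigenvalue is always 0. The next one, lambda_2 = 0.1289, measures how hard the graph is to disconnect: larger values mean better connectivity. By the matrix-tree theorem the graph has (1/9) * product of the nonzero eigenvalues = 1 spanning tree.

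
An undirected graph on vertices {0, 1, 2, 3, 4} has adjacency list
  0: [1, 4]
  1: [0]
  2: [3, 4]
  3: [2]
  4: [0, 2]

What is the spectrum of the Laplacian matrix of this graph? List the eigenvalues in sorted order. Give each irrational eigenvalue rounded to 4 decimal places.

[0, 0.3820, 1.3820, 2.6180, 3.6180]

With the vertex order [0, 1, 2, 3, 4], the degrees are [2, 1, 2, 1, 2], giving D = diag(2, 1, 2, 1, 2) and L = D - A. Diagonalising L (or applying a numerical eigensolver to the 5x5 matrix) gives the spectrum above. The eigenvalues sum to 8, which equals trace(L) = 2|E|.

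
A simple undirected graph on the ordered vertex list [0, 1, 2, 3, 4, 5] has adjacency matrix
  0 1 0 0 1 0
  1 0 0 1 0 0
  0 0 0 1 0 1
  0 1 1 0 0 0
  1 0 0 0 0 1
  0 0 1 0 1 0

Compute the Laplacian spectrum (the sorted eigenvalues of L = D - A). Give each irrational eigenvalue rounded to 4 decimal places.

[0, 1, 1, 3, 3, 4]

Reading degrees in the order [0, 1, 2, 3, 4, 5] gives [2, 2, 2, 2, 2, 2]; set D = diag(2, 2, 2, 2, 2, 2) and form L = D - A. Since every row of L sums to 0, the all-ones vector is in the kernel and 0 is an eigenvalue. The single zero eigenvalue shows the graph is connected. The largest eigenvalue, 4, is at most the vertex count 6. There is one zero in the spectrum, matching the 1 component.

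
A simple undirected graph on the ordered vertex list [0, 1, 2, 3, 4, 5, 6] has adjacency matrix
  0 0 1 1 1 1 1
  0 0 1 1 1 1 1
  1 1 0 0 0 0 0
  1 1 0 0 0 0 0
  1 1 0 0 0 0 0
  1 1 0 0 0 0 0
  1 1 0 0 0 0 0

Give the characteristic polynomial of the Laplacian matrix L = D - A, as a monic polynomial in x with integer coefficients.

Each diagonal entry of L is the vertex degree and each off-diagonal entry is -1 where an edge is present, 0 otherwise; in the order [0, 1, 2, 3, 4, 5, 6] the diagonal is [5, 5, 2, 2, 2, 2, 2]. The eigenvalues of L are [0, 2, 2, 2, 2, 5, 7]; the characteristic polynomial is the product of (x - lambda_i), which multiplies out to x^7 - 20x^6 + 155x^5 - 600x^4 + 1240x^3 - 1312x^2 + 560x. Since p(0) = det(-L) = 0, x divides p(x). The largest eigenvalue, 7, is at most the vertex count 7.

x^7 - 20x^6 + 155x^5 - 600x^4 + 1240x^3 - 1312x^2 + 560x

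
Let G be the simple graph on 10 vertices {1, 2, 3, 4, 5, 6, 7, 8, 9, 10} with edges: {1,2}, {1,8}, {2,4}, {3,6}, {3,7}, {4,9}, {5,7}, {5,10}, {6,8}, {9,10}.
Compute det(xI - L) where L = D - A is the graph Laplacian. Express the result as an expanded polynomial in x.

Each diagonal entry of L is the vertex degree and each off-diagonal entry is -1 where an edge is present, 0 otherwise; in the order [1, 2, 3, 4, 5, 6, 7, 8, 9, 10] the diagonal is [2, 2, 2, 2, 2, 2, 2, 2, 2, 2]. Computing det(xI - L) by cofactor expansion (or equivalently via sum-over-permutations) gives x^10 - 20x^9 + 170x^8 - 800x^7 + 2275x^6 - 4004x^5 + 4290x^4 - 2640x^3 + 825x^2 - 100x. The coefficient of x^9 equals -trace(L) = -20, matching the sum of degrees. By the matrix-tree theorem the graph has (1/10) * product of the nonzero eigenvalues = 10 spanning trees. The largest eigenvalue, 4, is at most the vertex count 10.

x^10 - 20x^9 + 170x^8 - 800x^7 + 2275x^6 - 4004x^5 + 4290x^4 - 2640x^3 + 825x^2 - 100x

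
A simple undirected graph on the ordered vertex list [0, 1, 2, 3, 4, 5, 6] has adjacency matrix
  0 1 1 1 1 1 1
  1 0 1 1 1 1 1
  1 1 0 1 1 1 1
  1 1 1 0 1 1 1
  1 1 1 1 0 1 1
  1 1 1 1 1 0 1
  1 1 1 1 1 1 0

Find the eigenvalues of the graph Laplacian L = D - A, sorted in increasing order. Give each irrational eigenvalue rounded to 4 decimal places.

Reading degrees in the order [0, 1, 2, 3, 4, 5, 6] gives [6, 6, 6, 6, 6, 6, 6]; set D = diag(6, 6, 6, 6, 6, 6, 6) and form L = D - A. L is symmetric positive semidefinite, so every eigenvalue is real and nonnegative. The single zero eigenvalue shows the graph is connected. The largest eigenvalue, 7, is at most the vertex count 7.

[0, 7, 7, 7, 7, 7, 7]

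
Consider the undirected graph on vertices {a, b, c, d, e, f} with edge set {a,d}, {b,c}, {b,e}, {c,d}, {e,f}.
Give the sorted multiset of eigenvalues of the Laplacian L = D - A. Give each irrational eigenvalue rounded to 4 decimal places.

[0, 0.2679, 1, 2, 3, 3.7321]

With the vertex order [a, b, c, d, e, f], the degrees are [1, 2, 2, 2, 2, 1], giving D = diag(1, 2, 2, 2, 2, 1) and L = D - A. The multiplicity of 0 as a Laplacian eigenvalue equals the number of connected components.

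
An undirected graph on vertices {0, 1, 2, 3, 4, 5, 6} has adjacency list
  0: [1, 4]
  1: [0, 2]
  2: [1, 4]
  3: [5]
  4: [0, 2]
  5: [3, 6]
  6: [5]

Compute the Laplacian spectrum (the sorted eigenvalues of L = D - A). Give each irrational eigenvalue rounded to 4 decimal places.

With the vertex order [0, 1, 2, 3, 4, 5, 6], the degrees are [2, 2, 2, 1, 2, 2, 1], giving D = diag(2, 2, 2, 1, 2, 2, 1) and L = D - A. Diagonalising L (or applying a numerical eigensolver to the 7x7 matrix) gives the spectrum above. The 2 zero eigenvalues correspond to the 2 connected components. There are 2 zeros in the spectrum, matching the 2 components.

[0, 0, 1, 2, 2, 3, 4]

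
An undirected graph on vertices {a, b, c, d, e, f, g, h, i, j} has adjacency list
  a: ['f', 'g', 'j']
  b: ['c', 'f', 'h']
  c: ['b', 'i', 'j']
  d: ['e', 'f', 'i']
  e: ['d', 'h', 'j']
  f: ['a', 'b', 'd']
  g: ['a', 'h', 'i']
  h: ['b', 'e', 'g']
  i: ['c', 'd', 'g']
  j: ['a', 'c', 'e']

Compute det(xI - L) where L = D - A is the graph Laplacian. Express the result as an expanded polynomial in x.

With the vertex order [a, b, c, d, e, f, g, h, i, j], the degrees are [3, 3, 3, 3, 3, 3, 3, 3, 3, 3], giving D = diag(3, 3, 3, 3, 3, 3, 3, 3, 3, 3) and L = D - A. L has integer entries, so p(x) = det(xI - L) has integer coefficients. Expanding the determinant yields x^10 - 30x^9 + 390x^8 - 2880x^7 + 13305x^6 - 39882x^5 + 77640x^4 - 94800x^3 + 66000x^2 - 20000x. Since p(0) = det(-L) = 0, x divides p(x). There is one zero in the spectrum, matching the 1 component. The eigenvalues sum to 30, which equals trace(L) = 2|E|.

x^10 - 30x^9 + 390x^8 - 2880x^7 + 13305x^6 - 39882x^5 + 77640x^4 - 94800x^3 + 66000x^2 - 20000x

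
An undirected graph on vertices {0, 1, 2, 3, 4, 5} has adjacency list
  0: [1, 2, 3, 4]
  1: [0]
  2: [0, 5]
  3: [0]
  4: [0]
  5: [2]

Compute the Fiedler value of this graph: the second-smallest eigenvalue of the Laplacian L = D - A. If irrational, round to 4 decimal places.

With the vertex order [0, 1, 2, 3, 4, 5], the degrees are [4, 1, 2, 1, 1, 1], giving D = diag(4, 1, 2, 1, 1, 1) and L = D - A. The sorted Laplacian eigenvalues are [0, 0.4859, 1, 1, 2.4280, 5.0861]; the algebraic connectivity is the second entry, 0.4859. The eigenvalues sum to 10, which equals trace(L) = 2|E|.

0.4859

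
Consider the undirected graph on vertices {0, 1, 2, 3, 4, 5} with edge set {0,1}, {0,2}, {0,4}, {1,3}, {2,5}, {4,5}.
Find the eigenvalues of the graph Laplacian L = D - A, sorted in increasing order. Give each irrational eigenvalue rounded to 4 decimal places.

With the vertex order [0, 1, 2, 3, 4, 5], the degrees are [3, 2, 2, 1, 2, 2], giving D = diag(3, 2, 2, 1, 2, 2) and L = D - A. Since every row of L sums to 0, the all-ones vector is in the kernel and 0 is an eigenvalue. The single zero eigenvalue shows the graph is connected. The largest eigenvalue, 4.5616, is at most the vertex count 6. By the matrix-tree theorem the graph has (1/6) * product of the nonzero eigenvalues = 4 spanning trees.

[0, 0.4384, 2, 2, 3, 4.5616]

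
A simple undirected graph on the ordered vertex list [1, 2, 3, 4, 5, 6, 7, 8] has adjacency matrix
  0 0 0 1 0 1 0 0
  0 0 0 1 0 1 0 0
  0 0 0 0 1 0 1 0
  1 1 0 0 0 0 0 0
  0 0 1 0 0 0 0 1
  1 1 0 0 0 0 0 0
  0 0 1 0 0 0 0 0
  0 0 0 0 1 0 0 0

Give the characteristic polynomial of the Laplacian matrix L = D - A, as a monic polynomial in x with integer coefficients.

With the vertex order [1, 2, 3, 4, 5, 6, 7, 8], the degrees are [2, 2, 2, 2, 2, 2, 1, 1], giving D = diag(2, 2, 2, 2, 2, 2, 1, 1) and L = D - A. L has integer entries, so p(x) = det(xI - L) has integer coefficients. Expanding the determinant yields x^8 - 14x^7 + 78x^6 - 220x^5 + 328x^4 - 240x^3 + 64x^2. Since p(0) = det(-L) = 0, x divides p(x). The eigenvalues sum to 14, which equals trace(L) = 2|E|.

x^8 - 14x^7 + 78x^6 - 220x^5 + 328x^4 - 240x^3 + 64x^2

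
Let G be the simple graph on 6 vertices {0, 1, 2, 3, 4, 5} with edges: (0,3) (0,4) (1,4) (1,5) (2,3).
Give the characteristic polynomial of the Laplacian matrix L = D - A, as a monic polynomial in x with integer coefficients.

With the vertex order [0, 1, 2, 3, 4, 5], the degrees are [2, 2, 1, 2, 2, 1], giving D = diag(2, 2, 1, 2, 2, 1) and L = D - A. L has integer entries, so p(x) = det(xI - L) has integer coefficients. Expanding the determinant yields x^6 - 10x^5 + 36x^4 - 56x^3 + 35x^2 - 6x. Since p(0) = det(-L) = 0, x divides p(x).

x^6 - 10x^5 + 36x^4 - 56x^3 + 35x^2 - 6x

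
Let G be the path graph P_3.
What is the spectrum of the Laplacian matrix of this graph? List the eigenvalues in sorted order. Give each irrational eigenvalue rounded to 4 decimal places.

[0, 1, 3]

The graph has 3 vertices and degree multiset [2, 1, 1]; D is the diagonal matrix of degrees and L = D - A. The multiplicity of 0 as a Laplacian eigenvalue equals the number of connected components. The single zero eigenvalue shows the graph is connected.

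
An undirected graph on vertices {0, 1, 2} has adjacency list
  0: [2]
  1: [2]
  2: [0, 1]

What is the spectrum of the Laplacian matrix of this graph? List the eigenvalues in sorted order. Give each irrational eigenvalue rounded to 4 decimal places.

[0, 1, 3]

Reading degrees in the order [0, 1, 2] gives [1, 1, 2]; set D = diag(1, 1, 2) and form L = D - A. Since every row of L sums to 0, the all-ones vector is in the kernel and 0 is an eigenvalue. By the matrix-tree theorem the graph has (1/3) * product of the nonzero eigenvalues = 1 spanning tree.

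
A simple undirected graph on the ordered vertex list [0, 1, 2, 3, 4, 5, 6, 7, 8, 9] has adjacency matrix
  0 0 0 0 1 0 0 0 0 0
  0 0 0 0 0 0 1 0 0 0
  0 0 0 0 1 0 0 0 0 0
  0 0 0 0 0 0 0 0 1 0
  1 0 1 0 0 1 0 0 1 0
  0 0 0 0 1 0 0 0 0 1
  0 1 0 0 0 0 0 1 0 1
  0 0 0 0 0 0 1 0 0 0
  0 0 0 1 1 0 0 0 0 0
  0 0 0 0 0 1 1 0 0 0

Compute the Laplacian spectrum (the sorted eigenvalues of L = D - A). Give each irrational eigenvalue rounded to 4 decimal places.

Each diagonal entry of L is the vertex degree and each off-diagonal entry is -1 where an edge is present, 0 otherwise; in the order [0, 1, 2, 3, 4, 5, 6, 7, 8, 9] the diagonal is [1, 1, 1, 1, 4, 2, 3, 1, 2, 2]. Diagonalising L (or applying a numerical eigensolver to the 10x10 matrix) gives the spectrum above. The single zero eigenvalue shows the graph is connected. By the matrix-tree theorem the graph has (1/10) * product of the nonzero eigenvalues = 1 spanning tree.

[0, 0.1442, 0.5188, 1, 1, 1, 2.3111, 2.6784, 4.1701, 5.1774]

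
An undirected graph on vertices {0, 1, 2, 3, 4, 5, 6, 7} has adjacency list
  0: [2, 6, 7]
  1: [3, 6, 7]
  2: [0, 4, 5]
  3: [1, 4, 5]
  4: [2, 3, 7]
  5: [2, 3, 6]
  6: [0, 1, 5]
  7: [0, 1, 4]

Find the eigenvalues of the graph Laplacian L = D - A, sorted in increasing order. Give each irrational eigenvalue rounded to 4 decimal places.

[0, 2, 2, 2, 4, 4, 4, 6]

Reading degrees in the order [0, 1, 2, 3, 4, 5, 6, 7] gives [3, 3, 3, 3, 3, 3, 3, 3]; set D = diag(3, 3, 3, 3, 3, 3, 3, 3) and form L = D - A. The multiplicity of 0 as a Laplacian eigenvalue equals the number of connected components. The single zero eigenvalue shows the graph is connected. By the matrix-tree theorem the graph has (1/8) * product of the nonzero eigenvalues = 384 spanning trees.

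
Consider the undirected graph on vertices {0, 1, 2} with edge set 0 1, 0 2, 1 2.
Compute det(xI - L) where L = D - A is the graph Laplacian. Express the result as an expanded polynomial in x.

With the vertex order [0, 1, 2], the degrees are [2, 2, 2], giving D = diag(2, 2, 2) and L = D - A. L has integer entries, so p(x) = det(xI - L) has integer coefficients. Expanding the determinant yields x^3 - 6x^2 + 9x. The constant term is 0 because L is singular (the all-ones vector lies in its kernel). By the matrix-tree theorem the graph has (1/3) * product of the nonzero eigenvalues = 3 spanning trees.

x^3 - 6x^2 + 9x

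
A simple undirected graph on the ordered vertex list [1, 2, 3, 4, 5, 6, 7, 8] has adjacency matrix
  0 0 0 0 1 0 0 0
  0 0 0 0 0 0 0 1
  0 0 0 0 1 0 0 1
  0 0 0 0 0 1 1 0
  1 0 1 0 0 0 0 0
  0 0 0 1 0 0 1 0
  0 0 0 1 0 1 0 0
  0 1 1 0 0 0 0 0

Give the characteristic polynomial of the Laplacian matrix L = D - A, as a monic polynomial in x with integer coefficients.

x^8 - 14x^7 + 78x^6 - 218x^5 + 314x^4 - 210x^3 + 45x^2

With the vertex order [1, 2, 3, 4, 5, 6, 7, 8], the degrees are [1, 1, 2, 2, 2, 2, 2, 2], giving D = diag(1, 1, 2, 2, 2, 2, 2, 2) and L = D - A. L has integer entries, so p(x) = det(xI - L) has integer coefficients. Expanding the determinant yields x^8 - 14x^7 + 78x^6 - 218x^5 + 314x^4 - 210x^3 + 45x^2. The coefficient of x^7 equals -trace(L) = -14, matching the sum of degrees. The largest eigenvalue, 3.6180, is at most the vertex count 8.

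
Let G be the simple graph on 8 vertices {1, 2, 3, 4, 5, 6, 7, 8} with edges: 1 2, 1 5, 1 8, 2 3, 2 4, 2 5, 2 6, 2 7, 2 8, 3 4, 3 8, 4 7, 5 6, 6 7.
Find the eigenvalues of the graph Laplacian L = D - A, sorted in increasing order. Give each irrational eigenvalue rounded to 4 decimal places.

Reading degrees in the order [1, 2, 3, 4, 5, 6, 7, 8] gives [3, 7, 3, 3, 3, 3, 3, 3]; set D = diag(3, 7, 3, 3, 3, 3, 3, 3) and form L = D - A. Since every row of L sums to 0, the all-ones vector is in the kernel and 0 is an eigenvalue.

[0, 1.7530, 1.7530, 3.4450, 3.4450, 4.8019, 4.8019, 8]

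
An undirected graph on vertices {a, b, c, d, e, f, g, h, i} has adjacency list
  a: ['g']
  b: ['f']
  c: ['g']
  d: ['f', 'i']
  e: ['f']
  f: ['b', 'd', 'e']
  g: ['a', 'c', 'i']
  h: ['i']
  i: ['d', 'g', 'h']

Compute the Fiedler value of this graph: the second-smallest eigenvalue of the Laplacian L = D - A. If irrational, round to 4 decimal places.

Reading degrees in the order [a, b, c, d, e, f, g, h, i] gives [1, 1, 1, 2, 1, 3, 3, 1, 3]; set D = diag(1, 1, 1, 2, 1, 3, 3, 1, 3) and form L = D - A. The smallest Laplacian eigenvalue is always 0. The next one, lambda_2 = 0.1830, measures how hard the graph is to disconnect: larger values mean better connectivity. There is one zero in the spectrum, matching the 1 component. By the matrix-tree theorem the graph has (1/9) * product of the nonzero eigenvalues = 1 spanning tree.

0.1830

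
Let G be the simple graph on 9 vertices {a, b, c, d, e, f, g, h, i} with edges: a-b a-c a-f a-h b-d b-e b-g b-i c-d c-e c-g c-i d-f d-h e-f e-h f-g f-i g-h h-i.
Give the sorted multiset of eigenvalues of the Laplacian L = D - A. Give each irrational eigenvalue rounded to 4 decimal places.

[0, 4, 4, 4, 4, 5, 5, 5, 9]

Reading degrees in the order [a, b, c, d, e, f, g, h, i] gives [4, 5, 5, 4, 4, 5, 4, 5, 4]; set D = diag(4, 5, 5, 4, 4, 5, 4, 5, 4) and form L = D - A. Since every row of L sums to 0, the all-ones vector is in the kernel and 0 is an eigenvalue. The single zero eigenvalue shows the graph is connected.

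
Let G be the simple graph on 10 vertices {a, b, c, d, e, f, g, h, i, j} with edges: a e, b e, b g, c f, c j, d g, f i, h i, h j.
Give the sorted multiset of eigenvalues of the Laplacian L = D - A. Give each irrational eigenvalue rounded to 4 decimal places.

With the vertex order [a, b, c, d, e, f, g, h, i, j], the degrees are [1, 2, 2, 1, 2, 2, 2, 2, 2, 2], giving D = diag(1, 2, 2, 1, 2, 2, 2, 2, 2, 2) and L = D - A. The multiplicity of 0 as a Laplacian eigenvalue equals the number of connected components. The 2 zero eigenvalues correspond to the 2 connected components. There are 2 zeros in the spectrum, matching the 2 components.

[0, 0, 0.3820, 1.3820, 1.3820, 1.3820, 2.6180, 3.6180, 3.6180, 3.6180]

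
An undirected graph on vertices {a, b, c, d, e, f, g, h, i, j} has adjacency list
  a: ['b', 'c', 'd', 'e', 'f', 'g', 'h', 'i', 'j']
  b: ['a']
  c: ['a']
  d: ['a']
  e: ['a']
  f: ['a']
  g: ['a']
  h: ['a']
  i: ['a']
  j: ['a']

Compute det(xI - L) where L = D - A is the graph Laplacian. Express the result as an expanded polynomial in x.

Each diagonal entry of L is the vertex degree and each off-diagonal entry is -1 where an edge is present, 0 otherwise; in the order [a, b, c, d, e, f, g, h, i, j] the diagonal is [9, 1, 1, 1, 1, 1, 1, 1, 1, 1]. The eigenvalues of L are [0, 1, 1, 1, 1, 1, 1, 1, 1, 10]; the characteristic polynomial is the product of (x - lambda_i), which multiplies out to x^10 - 18x^9 + 108x^8 - 336x^7 + 630x^6 - 756x^5 + 588x^4 - 288x^3 + 81x^2 - 10x. The coefficient of x^9 equals -trace(L) = -18, matching the sum of degrees. There is one zero in the spectrum, matching the 1 component. By the matrix-tree theorem the graph has (1/10) * product of the nonzero eigenvalues = 1 spanning tree.

x^10 - 18x^9 + 108x^8 - 336x^7 + 630x^6 - 756x^5 + 588x^4 - 288x^3 + 81x^2 - 10x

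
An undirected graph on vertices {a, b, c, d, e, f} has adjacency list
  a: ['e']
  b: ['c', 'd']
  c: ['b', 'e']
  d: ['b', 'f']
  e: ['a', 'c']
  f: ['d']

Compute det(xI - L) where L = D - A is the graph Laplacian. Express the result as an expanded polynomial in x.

x^6 - 10x^5 + 36x^4 - 56x^3 + 35x^2 - 6x

Each diagonal entry of L is the vertex degree and each off-diagonal entry is -1 where an edge is present, 0 otherwise; in the order [a, b, c, d, e, f] the diagonal is [1, 2, 2, 2, 2, 1]. Computing det(xI - L) by cofactor expansion (or equivalently via sum-over-permutations) gives x^6 - 10x^5 + 36x^4 - 56x^3 + 35x^2 - 6x. The coefficient of x^5 equals -trace(L) = -10, matching the sum of degrees. The largest eigenvalue, 3.7321, is at most the vertex count 6.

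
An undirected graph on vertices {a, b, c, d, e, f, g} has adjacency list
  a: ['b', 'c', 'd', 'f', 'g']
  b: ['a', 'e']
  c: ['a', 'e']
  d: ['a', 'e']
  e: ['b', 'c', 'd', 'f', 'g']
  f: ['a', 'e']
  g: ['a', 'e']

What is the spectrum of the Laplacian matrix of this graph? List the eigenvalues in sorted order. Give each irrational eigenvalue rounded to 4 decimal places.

Each diagonal entry of L is the vertex degree and each off-diagonal entry is -1 where an edge is present, 0 otherwise; in the order [a, b, c, d, e, f, g] the diagonal is [5, 2, 2, 2, 5, 2, 2]. Since every row of L sums to 0, the all-ones vector is in the kernel and 0 is an eigenvalue. By the matrix-tree theorem the graph has (1/7) * product of the nonzero eigenvalues = 80 spanning trees. The largest eigenvalue, 7, is at most the vertex count 7.

[0, 2, 2, 2, 2, 5, 7]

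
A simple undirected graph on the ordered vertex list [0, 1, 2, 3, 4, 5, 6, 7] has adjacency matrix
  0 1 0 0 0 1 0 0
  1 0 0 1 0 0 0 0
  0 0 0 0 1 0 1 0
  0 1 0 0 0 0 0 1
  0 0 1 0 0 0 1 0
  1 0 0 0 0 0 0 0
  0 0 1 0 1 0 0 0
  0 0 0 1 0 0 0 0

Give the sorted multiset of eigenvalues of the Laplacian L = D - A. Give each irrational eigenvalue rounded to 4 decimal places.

Reading degrees in the order [0, 1, 2, 3, 4, 5, 6, 7] gives [2, 2, 2, 2, 2, 1, 2, 1]; set D = diag(2, 2, 2, 2, 2, 1, 2, 1) and form L = D - A. Diagonalising L (or applying a numerical eigensolver to the 8x8 matrix) gives the spectrum above. The 2 zero eigenvalues correspond to the 2 connected components. There are 2 zeros in the spectrum, matching the 2 components.

[0, 0, 0.3820, 1.3820, 2.6180, 3, 3, 3.6180]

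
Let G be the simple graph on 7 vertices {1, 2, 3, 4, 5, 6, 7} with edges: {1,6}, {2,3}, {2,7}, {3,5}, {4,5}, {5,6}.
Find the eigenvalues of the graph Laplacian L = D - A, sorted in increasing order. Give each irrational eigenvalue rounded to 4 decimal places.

Reading degrees in the order [1, 2, 3, 4, 5, 6, 7] gives [1, 2, 2, 1, 3, 2, 1]; set D = diag(1, 2, 2, 1, 3, 2, 1) and form L = D - A. The multiplicity of 0 as a Laplacian eigenvalue equals the number of connected components. The single zero eigenvalue shows the graph is connected. The eigenvalues sum to 12, which equals trace(L) = 2|E|.

[0, 0.2603, 0.6262, 1.4055, 2.2742, 3.0996, 4.3342]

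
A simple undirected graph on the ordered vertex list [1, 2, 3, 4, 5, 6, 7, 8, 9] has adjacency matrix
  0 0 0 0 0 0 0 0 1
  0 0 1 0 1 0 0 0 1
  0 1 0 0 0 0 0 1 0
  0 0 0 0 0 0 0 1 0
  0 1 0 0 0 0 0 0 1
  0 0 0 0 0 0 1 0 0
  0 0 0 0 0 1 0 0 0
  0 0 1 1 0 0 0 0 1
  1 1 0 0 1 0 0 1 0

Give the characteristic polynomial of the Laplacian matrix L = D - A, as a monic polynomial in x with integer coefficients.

x^9 - 18x^8 + 130x^7 - 486x^6 + 1010x^5 - 1160x^4 + 677x^3 - 154x^2

Each diagonal entry of L is the vertex degree and each off-diagonal entry is -1 where an edge is present, 0 otherwise; in the order [1, 2, 3, 4, 5, 6, 7, 8, 9] the diagonal is [1, 3, 2, 1, 2, 1, 1, 3, 4]. L has integer entries, so p(x) = det(xI - L) has integer coefficients. Expanding the determinant yields x^9 - 18x^8 + 130x^7 - 486x^6 + 1010x^5 - 1160x^4 + 677x^3 - 154x^2. Since p(0) = det(-L) = 0, x divides p(x). The largest eigenvalue, 5.4420, is at most the vertex count 9. The eigenvalues sum to 18, which equals trace(L) = 2|E|.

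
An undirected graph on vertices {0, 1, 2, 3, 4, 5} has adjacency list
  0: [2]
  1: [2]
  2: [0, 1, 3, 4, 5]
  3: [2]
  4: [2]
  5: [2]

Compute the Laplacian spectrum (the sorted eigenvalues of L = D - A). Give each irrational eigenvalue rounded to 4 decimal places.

With the vertex order [0, 1, 2, 3, 4, 5], the degrees are [1, 1, 5, 1, 1, 1], giving D = diag(1, 1, 5, 1, 1, 1) and L = D - A. Diagonalising L (or applying a numerical eigensolver to the 6x6 matrix) gives the spectrum above. The single zero eigenvalue shows the graph is connected. The largest eigenvalue, 6, is at most the vertex count 6.

[0, 1, 1, 1, 1, 6]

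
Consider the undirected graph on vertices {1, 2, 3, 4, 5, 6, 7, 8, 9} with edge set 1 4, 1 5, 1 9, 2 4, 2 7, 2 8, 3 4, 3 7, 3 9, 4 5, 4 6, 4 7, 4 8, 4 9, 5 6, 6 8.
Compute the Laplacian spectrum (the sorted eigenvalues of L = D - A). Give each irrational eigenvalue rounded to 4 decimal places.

With the vertex order [1, 2, 3, 4, 5, 6, 7, 8, 9], the degrees are [3, 3, 3, 8, 3, 3, 3, 3, 3], giving D = diag(3, 3, 3, 8, 3, 3, 3, 3, 3) and L = D - A. Diagonalising L (or applying a numerical eigensolver to the 9x9 matrix) gives the spectrum above. By the matrix-tree theorem the graph has (1/9) * product of the nonzero eigenvalues = 2205 spanning trees.

[0, 1.5858, 1.5858, 3, 3, 4.4142, 4.4142, 5, 9]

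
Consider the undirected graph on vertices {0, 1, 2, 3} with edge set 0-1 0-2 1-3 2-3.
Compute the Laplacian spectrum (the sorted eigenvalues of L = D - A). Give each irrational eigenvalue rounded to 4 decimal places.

[0, 2, 2, 4]

Each diagonal entry of L is the vertex degree and each off-diagonal entry is -1 where an edge is present, 0 otherwise; in the order [0, 1, 2, 3] the diagonal is [2, 2, 2, 2]. Diagonalising L (or applying a numerical eigensolver to the 4x4 matrix) gives the spectrum above. The largest eigenvalue, 4, is at most the vertex count 4.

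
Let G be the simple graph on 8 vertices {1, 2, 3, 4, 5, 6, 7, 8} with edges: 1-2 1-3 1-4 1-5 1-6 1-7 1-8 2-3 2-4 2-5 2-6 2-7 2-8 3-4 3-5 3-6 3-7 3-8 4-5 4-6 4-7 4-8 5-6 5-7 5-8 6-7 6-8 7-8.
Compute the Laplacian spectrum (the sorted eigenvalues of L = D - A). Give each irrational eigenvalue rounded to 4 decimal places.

Each diagonal entry of L is the vertex degree and each off-diagonal entry is -1 where an edge is present, 0 otherwise; in the order [1, 2, 3, 4, 5, 6, 7, 8] the diagonal is [7, 7, 7, 7, 7, 7, 7, 7]. L is symmetric positive semidefinite, so every eigenvalue is real and nonnegative. The eigenvalues sum to 56, which equals trace(L) = 2|E|. There is one zero in the spectrum, matching the 1 component.

[0, 8, 8, 8, 8, 8, 8, 8]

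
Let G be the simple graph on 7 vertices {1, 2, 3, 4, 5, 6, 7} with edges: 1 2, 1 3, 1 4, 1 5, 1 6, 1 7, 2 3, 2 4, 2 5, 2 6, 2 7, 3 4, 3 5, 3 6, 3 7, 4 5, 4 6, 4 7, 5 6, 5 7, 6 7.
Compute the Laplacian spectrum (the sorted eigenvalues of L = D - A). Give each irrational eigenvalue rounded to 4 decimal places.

With the vertex order [1, 2, 3, 4, 5, 6, 7], the degrees are [6, 6, 6, 6, 6, 6, 6], giving D = diag(6, 6, 6, 6, 6, 6, 6) and L = D - A. The multiplicity of 0 as a Laplacian eigenvalue equals the number of connected components. By the matrix-tree theorem the graph has (1/7) * product of the nonzero eigenvalues = 16807 spanning trees.

[0, 7, 7, 7, 7, 7, 7]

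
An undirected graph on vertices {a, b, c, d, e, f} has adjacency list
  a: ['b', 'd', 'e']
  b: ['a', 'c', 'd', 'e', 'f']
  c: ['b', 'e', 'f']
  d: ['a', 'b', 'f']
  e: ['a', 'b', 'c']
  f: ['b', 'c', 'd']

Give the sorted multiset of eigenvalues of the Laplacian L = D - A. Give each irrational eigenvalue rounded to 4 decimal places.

[0, 2.3820, 2.3820, 4.6180, 4.6180, 6]

With the vertex order [a, b, c, d, e, f], the degrees are [3, 5, 3, 3, 3, 3], giving D = diag(3, 5, 3, 3, 3, 3) and L = D - A. The multiplicity of 0 as a Laplacian eigenvalue equals the number of connected components. The single zero eigenvalue shows the graph is connected. By the matrix-tree theorem the graph has (1/6) * product of the nonzero eigenvalues = 121 spanning trees.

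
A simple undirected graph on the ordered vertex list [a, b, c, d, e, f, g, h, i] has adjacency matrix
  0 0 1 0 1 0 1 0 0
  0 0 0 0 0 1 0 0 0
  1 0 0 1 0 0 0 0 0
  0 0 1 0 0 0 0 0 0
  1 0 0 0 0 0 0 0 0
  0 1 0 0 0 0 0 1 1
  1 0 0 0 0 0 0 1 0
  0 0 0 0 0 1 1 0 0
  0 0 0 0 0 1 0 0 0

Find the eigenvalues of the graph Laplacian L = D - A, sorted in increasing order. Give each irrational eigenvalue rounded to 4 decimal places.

[0, 0.1538, 0.5764, 1, 1, 2.1128, 2.6757, 4.0748, 4.4065]

Each diagonal entry of L is the vertex degree and each off-diagonal entry is -1 where an edge is present, 0 otherwise; in the order [a, b, c, d, e, f, g, h, i] the diagonal is [3, 1, 2, 1, 1, 3, 2, 2, 1]. L is symmetric positive semidefinite, so every eigenvalue is real and nonnegative. The single zero eigenvalue shows the graph is connected. By the matrix-tree theorem the graph has (1/9) * product of the nonzero eigenvalues = 1 spanning tree. There is one zero in the spectrum, matching the 1 component.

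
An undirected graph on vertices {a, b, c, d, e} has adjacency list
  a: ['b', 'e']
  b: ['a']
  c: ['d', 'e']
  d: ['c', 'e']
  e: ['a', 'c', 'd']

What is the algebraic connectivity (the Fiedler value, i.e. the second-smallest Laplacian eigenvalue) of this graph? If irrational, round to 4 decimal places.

Each diagonal entry of L is the vertex degree and each off-diagonal entry is -1 where an edge is present, 0 otherwise; in the order [a, b, c, d, e] the diagonal is [2, 1, 2, 2, 3]. The smallest Laplacian eigenvalue is always 0. The next one, lambda_2 = 0.5188, measures how hard the graph is to disconnect: larger values mean better connectivity. The eigenvalues sum to 10, which equals trace(L) = 2|E|.

0.5188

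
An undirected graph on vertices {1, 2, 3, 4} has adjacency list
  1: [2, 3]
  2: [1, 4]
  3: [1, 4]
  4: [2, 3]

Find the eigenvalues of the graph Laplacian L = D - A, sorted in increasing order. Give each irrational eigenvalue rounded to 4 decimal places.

[0, 2, 2, 4]

With the vertex order [1, 2, 3, 4], the degrees are [2, 2, 2, 2], giving D = diag(2, 2, 2, 2) and L = D - A. L is symmetric positive semidefinite, so every eigenvalue is real and nonnegative. The single zero eigenvalue shows the graph is connected. There is one zero in the spectrum, matching the 1 component.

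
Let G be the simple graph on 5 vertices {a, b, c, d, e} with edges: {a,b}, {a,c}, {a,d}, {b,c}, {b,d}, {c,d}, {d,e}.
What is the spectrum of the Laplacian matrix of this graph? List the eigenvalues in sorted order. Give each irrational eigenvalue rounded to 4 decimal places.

With the vertex order [a, b, c, d, e], the degrees are [3, 3, 3, 4, 1], giving D = diag(3, 3, 3, 4, 1) and L = D - A. Diagonalising L (or applying a numerical eigensolver to the 5x5 matrix) gives the spectrum above. By the matrix-tree theorem the graph has (1/5) * product of the nonzero eigenvalues = 16 spanning trees.

[0, 1, 4, 4, 5]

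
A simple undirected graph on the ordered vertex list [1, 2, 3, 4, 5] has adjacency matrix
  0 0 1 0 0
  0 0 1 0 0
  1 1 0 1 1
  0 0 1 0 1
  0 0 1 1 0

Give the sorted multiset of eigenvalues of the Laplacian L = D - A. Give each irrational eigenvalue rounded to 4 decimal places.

With the vertex order [1, 2, 3, 4, 5], the degrees are [1, 1, 4, 2, 2], giving D = diag(1, 1, 4, 2, 2) and L = D - A. Since every row of L sums to 0, the all-ones vector is in the kernel and 0 is an eigenvalue. The largest eigenvalue, 5, is at most the vertex count 5.

[0, 1, 1, 3, 5]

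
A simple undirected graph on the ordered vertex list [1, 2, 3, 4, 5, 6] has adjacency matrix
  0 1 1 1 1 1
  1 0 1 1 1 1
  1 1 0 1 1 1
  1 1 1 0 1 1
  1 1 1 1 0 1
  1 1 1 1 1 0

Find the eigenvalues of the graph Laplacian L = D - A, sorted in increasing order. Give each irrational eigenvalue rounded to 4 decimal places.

[0, 6, 6, 6, 6, 6]

Reading degrees in the order [1, 2, 3, 4, 5, 6] gives [5, 5, 5, 5, 5, 5]; set D = diag(5, 5, 5, 5, 5, 5) and form L = D - A. The multiplicity of 0 as a Laplacian eigenvalue equals the number of connected components. The single zero eigenvalue shows the graph is connected. There is one zero in the spectrum, matching the 1 component.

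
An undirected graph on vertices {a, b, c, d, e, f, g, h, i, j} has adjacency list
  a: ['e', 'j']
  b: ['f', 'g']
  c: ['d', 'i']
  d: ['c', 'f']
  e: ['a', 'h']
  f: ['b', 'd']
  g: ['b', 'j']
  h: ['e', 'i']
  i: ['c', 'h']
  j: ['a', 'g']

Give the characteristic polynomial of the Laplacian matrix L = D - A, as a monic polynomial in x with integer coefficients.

Reading degrees in the order [a, b, c, d, e, f, g, h, i, j] gives [2, 2, 2, 2, 2, 2, 2, 2, 2, 2]; set D = diag(2, 2, 2, 2, 2, 2, 2, 2, 2, 2) and form L = D - A. L has integer entries, so p(x) = det(xI - L) has integer coefficients. Expanding the determinant yields x^10 - 20x^9 + 170x^8 - 800x^7 + 2275x^6 - 4004x^5 + 4290x^4 - 2640x^3 + 825x^2 - 100x. Since p(0) = det(-L) = 0, x divides p(x). The eigenvalues sum to 20, which equals trace(L) = 2|E|. There is one zero in the spectrum, matching the 1 component.

x^10 - 20x^9 + 170x^8 - 800x^7 + 2275x^6 - 4004x^5 + 4290x^4 - 2640x^3 + 825x^2 - 100x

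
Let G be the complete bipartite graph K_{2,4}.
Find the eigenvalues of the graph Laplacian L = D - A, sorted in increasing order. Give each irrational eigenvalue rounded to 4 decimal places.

[0, 2, 2, 2, 4, 6]

The graph has 6 vertices and degree multiset [4, 4, 2, 2, 2, 2]; D is the diagonal matrix of degrees and L = D - A. Diagonalising L (or applying a numerical eigensolver to the 6x6 matrix) gives the spectrum above. There is one zero in the spectrum, matching the 1 component.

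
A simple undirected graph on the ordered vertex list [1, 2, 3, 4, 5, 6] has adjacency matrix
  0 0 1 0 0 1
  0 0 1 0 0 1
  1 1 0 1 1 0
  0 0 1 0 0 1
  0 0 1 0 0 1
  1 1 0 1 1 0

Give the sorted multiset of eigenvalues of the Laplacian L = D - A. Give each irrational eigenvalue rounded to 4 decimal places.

[0, 2, 2, 2, 4, 6]

Reading degrees in the order [1, 2, 3, 4, 5, 6] gives [2, 2, 4, 2, 2, 4]; set D = diag(2, 2, 4, 2, 2, 4) and form L = D - A. L is symmetric positive semidefinite, so every eigenvalue is real and nonnegative. By the matrix-tree theorem the graph has (1/6) * product of the nonzero eigenvalues = 32 spanning trees.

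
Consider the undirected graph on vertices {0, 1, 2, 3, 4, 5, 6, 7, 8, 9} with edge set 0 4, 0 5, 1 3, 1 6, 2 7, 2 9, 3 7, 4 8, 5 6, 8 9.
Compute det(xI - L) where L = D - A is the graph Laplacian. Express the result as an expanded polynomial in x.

x^10 - 20x^9 + 170x^8 - 800x^7 + 2275x^6 - 4004x^5 + 4290x^4 - 2640x^3 + 825x^2 - 100x

With the vertex order [0, 1, 2, 3, 4, 5, 6, 7, 8, 9], the degrees are [2, 2, 2, 2, 2, 2, 2, 2, 2, 2], giving D = diag(2, 2, 2, 2, 2, 2, 2, 2, 2, 2) and L = D - A. L has integer entries, so p(x) = det(xI - L) has integer coefficients. Expanding the determinant yields x^10 - 20x^9 + 170x^8 - 800x^7 + 2275x^6 - 4004x^5 + 4290x^4 - 2640x^3 + 825x^2 - 100x. The coefficient of x^9 equals -trace(L) = -20, matching the sum of degrees. By the matrix-tree theorem the graph has (1/10) * product of the nonzero eigenvalues = 10 spanning trees.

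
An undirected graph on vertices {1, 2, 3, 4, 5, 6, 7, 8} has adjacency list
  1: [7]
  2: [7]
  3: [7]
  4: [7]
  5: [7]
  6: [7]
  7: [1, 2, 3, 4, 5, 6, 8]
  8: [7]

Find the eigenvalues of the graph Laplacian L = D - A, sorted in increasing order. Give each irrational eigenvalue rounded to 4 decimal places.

Reading degrees in the order [1, 2, 3, 4, 5, 6, 7, 8] gives [1, 1, 1, 1, 1, 1, 7, 1]; set D = diag(1, 1, 1, 1, 1, 1, 7, 1) and form L = D - A. Since every row of L sums to 0, the all-ones vector is in the kernel and 0 is an eigenvalue. By the matrix-tree theorem the graph has (1/8) * product of the nonzero eigenvalues = 1 spanning tree. There is one zero in the spectrum, matching the 1 component.

[0, 1, 1, 1, 1, 1, 1, 8]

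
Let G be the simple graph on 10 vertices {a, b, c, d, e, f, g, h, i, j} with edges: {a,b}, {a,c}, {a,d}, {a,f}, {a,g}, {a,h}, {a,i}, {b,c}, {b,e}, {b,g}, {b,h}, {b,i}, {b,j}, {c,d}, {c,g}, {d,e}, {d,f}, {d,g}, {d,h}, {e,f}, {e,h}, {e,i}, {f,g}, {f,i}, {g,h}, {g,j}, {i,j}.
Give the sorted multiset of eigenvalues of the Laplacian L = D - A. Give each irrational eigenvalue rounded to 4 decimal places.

With the vertex order [a, b, c, d, e, f, g, h, i, j], the degrees are [7, 7, 4, 6, 5, 5, 7, 5, 5, 3], giving D = diag(7, 7, 4, 6, 5, 5, 7, 5, 5, 3) and L = D - A. Since every row of L sums to 0, the all-ones vector is in the kernel and 0 is an eigenvalue. The single zero eigenvalue shows the graph is connected. The largest eigenvalue, 8.8353, is at most the vertex count 10.

[0, 2.6687, 3.5218, 4.5753, 5.2614, 5.8607, 7.0723, 7.8381, 8.3662, 8.8353]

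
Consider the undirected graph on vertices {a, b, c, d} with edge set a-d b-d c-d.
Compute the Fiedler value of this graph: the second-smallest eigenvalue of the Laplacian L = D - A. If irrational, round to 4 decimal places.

With the vertex order [a, b, c, d], the degrees are [1, 1, 1, 3], giving D = diag(1, 1, 1, 3) and L = D - A. Computing the eigenvalues of L and sorting gives [0, 1, 1, 4]. The Fiedler value lambda_2 = 1 is strictly positive, so the graph is connected. There is one zero in the spectrum, matching the 1 component.

1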